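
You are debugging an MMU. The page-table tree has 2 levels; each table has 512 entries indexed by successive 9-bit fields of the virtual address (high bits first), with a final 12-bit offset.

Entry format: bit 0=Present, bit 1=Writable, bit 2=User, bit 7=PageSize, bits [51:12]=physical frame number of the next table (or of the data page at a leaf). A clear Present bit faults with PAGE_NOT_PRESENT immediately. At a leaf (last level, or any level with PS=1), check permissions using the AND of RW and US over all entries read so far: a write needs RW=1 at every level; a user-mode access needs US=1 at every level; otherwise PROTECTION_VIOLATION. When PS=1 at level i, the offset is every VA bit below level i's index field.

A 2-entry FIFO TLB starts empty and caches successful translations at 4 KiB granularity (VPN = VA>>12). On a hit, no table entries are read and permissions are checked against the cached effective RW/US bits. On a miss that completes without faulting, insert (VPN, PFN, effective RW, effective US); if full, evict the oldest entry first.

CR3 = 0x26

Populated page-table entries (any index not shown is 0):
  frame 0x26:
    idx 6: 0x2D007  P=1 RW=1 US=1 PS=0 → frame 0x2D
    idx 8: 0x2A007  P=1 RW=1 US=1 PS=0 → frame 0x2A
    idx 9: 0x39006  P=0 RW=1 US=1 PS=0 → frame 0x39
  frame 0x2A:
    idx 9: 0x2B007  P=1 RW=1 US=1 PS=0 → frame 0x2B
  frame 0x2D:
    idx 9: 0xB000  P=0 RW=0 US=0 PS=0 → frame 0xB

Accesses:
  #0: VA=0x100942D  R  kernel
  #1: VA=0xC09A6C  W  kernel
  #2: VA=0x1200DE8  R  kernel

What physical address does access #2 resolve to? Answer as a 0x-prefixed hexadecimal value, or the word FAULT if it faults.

Trace:
#0 VA=0x100942D (r,kernel):
  lvl0: tbl 0x26, slot 8 ⇒ 0x2A007 (P1/RW1/US1/PS0)
  lvl1: tbl 0x2A, slot 9 ⇒ 0x2B007 (P1/RW1/US1/PS0)
  ⇒ phys 0x2B42D  [2 reads]
#1 VA=0xC09A6C (w,kernel):
  lvl0: tbl 0x26, slot 6 ⇒ 0x2D007 (P1/RW1/US1/PS0)
  lvl1: tbl 0x2D, slot 9 ⇒ 0xB000 (P0/RW0/US0/PS0)
  → PAGE_NOT_PRESENT  (2 entries read)
#2 VA=0x1200DE8 (r,kernel):
  lvl0: tbl 0x26, slot 9 ⇒ 0x39006 (P0/RW1/US1/PS0)
  → PAGE_NOT_PRESENT  (1 entries read)

Access #2 PA: FAULT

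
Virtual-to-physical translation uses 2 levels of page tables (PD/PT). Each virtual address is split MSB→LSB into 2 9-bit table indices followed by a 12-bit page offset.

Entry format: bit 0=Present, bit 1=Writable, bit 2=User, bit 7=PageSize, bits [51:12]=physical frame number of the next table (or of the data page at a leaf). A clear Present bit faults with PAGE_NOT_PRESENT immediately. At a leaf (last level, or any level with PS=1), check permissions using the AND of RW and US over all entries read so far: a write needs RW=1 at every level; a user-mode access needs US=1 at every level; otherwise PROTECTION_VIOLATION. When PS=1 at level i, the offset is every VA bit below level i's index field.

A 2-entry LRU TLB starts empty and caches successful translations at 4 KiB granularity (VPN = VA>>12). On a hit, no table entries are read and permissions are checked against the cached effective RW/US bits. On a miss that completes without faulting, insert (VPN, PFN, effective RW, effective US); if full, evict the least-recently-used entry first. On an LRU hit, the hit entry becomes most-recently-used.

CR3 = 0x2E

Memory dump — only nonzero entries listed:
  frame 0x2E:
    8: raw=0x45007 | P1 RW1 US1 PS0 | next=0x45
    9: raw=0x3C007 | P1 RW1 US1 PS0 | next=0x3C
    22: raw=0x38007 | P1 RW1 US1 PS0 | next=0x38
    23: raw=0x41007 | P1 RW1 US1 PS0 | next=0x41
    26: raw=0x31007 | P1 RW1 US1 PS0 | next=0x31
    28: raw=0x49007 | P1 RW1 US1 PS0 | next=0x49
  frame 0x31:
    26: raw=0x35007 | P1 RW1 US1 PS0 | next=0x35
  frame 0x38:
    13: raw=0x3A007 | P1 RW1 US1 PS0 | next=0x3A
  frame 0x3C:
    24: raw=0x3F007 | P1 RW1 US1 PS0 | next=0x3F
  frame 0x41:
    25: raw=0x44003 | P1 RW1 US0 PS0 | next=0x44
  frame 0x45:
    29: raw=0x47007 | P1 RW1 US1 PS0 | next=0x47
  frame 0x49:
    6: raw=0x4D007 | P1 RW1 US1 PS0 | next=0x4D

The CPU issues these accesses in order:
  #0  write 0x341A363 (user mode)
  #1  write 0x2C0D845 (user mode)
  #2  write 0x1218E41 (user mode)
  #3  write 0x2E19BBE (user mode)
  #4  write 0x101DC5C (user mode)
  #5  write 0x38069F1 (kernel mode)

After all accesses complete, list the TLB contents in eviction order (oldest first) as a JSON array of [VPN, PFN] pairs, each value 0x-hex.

Walk each access:
#0 VA=0x341A363 (w,user):
  L0 @0x2E[26] → 0x31007  P=1,RW=1,US=1,PS=0
  L1 @0x31[26] → 0x35007  P=1,RW=1,US=1,PS=0
  → PA=0x35363  (2 entries read)
#1 VA=0x2C0D845 (w,user):
  L0 @0x2E[22] → 0x38007  P=1,RW=1,US=1,PS=0
  L1 @0x38[13] → 0x3A007  P=1,RW=1,US=1,PS=0
  → PA=0x3A845  (2 entries read)
#2 VA=0x1218E41 (w,user):
  L0 @0x2E[9] → 0x3C007  P=1,RW=1,US=1,PS=0
  L1 @0x3C[24] → 0x3F007  P=1,RW=1,US=1,PS=0
  → PA=0x3FE41  (2 entries read)
#3 VA=0x2E19BBE (w,user):
  L0 @0x2E[23] → 0x41007  P=1,RW=1,US=1,PS=0
  L1 @0x41[25] → 0x44003  P=1,RW=1,US=0,PS=0
  ⇒ fault: PROTECTION_VIOLATION  — 2 lookups
#4 VA=0x101DC5C (w,user):
  L0 @0x2E[8] → 0x45007  P=1,RW=1,US=1,PS=0
  L1 @0x45[29] → 0x47007  P=1,RW=1,US=1,PS=0
  → PA=0x47C5C  (2 entries read)
#5 VA=0x38069F1 (w,kernel):
  L0 @0x2E[28] → 0x49007  P=1,RW=1,US=1,PS=0
  L1 @0x49[6] → 0x4D007  P=1,RW=1,US=1,PS=0
  → PA=0x4D9F1  (2 entries read)

TLB: [["0x101D", "0x47"], ["0x3806", "0x4D"]]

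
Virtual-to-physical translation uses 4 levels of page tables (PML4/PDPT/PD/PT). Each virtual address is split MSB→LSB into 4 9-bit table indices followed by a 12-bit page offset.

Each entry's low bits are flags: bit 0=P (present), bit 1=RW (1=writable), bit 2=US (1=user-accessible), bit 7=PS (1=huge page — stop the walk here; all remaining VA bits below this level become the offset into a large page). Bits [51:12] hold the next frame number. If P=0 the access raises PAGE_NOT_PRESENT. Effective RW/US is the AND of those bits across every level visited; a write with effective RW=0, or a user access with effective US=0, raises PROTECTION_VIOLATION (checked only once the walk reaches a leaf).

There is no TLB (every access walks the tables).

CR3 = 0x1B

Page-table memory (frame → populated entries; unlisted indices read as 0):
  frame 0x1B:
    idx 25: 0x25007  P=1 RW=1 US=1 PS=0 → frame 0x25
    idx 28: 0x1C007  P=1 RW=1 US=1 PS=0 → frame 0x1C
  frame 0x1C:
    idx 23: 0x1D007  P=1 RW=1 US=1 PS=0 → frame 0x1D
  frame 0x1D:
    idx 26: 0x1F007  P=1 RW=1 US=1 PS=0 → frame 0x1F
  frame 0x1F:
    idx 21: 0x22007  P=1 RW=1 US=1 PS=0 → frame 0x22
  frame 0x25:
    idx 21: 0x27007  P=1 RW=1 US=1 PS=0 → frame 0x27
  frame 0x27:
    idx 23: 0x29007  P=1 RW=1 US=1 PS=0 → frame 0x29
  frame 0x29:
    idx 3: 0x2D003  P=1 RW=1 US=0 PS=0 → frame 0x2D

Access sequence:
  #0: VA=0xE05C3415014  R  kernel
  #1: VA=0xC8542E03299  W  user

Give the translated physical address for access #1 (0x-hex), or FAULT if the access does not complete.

Trace:
#0 VA=0xE05C3415014 (r,kernel):
  [0] read 0x1B idx=28: raw=0x1C007 flags P=1 W=1 U=1 S=0
  [1] read 0x1C idx=23: raw=0x1D007 flags P=1 W=1 U=1 S=0
  [2] read 0x1D idx=26: raw=0x1F007 flags P=1 W=1 U=1 S=0
  [3] read 0x1F idx=21: raw=0x22007 flags P=1 W=1 U=1 S=0
  → PA=0x22014  (4 entries read)
#1 VA=0xC8542E03299 (w,user):
  [0] read 0x1B idx=25: raw=0x25007 flags P=1 W=1 U=1 S=0
  [1] read 0x25 idx=21: raw=0x27007 flags P=1 W=1 U=1 S=0
  [2] read 0x27 idx=23: raw=0x29007 flags P=1 W=1 U=1 S=0
  [3] read 0x29 idx=3: raw=0x2D003 flags P=1 W=1 U=0 S=0
  ⇒ fault: PROTECTION_VIOLATION  — 4 lookups

Access #1 PA: FAULT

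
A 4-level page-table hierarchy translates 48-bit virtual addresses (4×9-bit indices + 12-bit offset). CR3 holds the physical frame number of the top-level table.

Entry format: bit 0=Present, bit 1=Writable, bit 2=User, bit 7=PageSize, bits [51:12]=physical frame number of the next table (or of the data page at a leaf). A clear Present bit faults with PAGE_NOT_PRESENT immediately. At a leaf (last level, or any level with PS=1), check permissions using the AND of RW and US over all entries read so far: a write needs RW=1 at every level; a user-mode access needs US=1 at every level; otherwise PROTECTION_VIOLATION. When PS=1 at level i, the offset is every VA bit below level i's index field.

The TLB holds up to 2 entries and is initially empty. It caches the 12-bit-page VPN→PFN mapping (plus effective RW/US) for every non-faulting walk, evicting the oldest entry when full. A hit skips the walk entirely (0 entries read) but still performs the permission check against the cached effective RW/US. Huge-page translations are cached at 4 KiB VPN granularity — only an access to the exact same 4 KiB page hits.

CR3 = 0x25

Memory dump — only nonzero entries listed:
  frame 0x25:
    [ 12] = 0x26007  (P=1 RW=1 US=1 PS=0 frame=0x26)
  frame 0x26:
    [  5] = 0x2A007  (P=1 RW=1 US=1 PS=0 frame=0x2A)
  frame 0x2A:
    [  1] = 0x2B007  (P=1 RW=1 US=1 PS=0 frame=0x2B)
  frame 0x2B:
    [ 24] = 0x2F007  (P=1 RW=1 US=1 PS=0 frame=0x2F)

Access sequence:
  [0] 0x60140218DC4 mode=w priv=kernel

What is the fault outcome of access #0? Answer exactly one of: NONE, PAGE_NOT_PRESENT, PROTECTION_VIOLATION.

Trace:
#0 VA=0x60140218DC4 (w,kernel):
  L0: frame=0x25 idx=12 entry=0x26007 [P=1 RW=1 US=1 PS=0]
  L1: frame=0x26 idx=5 entry=0x2A007 [P=1 RW=1 US=1 PS=0]
  L2: frame=0x2A idx=1 entry=0x2B007 [P=1 RW=1 US=1 PS=0]
  L3: frame=0x2B idx=24 entry=0x2F007 [P=1 RW=1 US=1 PS=0]
  ⇒ phys 0x2FDC4  [4 reads]

Access #0 fault: NONE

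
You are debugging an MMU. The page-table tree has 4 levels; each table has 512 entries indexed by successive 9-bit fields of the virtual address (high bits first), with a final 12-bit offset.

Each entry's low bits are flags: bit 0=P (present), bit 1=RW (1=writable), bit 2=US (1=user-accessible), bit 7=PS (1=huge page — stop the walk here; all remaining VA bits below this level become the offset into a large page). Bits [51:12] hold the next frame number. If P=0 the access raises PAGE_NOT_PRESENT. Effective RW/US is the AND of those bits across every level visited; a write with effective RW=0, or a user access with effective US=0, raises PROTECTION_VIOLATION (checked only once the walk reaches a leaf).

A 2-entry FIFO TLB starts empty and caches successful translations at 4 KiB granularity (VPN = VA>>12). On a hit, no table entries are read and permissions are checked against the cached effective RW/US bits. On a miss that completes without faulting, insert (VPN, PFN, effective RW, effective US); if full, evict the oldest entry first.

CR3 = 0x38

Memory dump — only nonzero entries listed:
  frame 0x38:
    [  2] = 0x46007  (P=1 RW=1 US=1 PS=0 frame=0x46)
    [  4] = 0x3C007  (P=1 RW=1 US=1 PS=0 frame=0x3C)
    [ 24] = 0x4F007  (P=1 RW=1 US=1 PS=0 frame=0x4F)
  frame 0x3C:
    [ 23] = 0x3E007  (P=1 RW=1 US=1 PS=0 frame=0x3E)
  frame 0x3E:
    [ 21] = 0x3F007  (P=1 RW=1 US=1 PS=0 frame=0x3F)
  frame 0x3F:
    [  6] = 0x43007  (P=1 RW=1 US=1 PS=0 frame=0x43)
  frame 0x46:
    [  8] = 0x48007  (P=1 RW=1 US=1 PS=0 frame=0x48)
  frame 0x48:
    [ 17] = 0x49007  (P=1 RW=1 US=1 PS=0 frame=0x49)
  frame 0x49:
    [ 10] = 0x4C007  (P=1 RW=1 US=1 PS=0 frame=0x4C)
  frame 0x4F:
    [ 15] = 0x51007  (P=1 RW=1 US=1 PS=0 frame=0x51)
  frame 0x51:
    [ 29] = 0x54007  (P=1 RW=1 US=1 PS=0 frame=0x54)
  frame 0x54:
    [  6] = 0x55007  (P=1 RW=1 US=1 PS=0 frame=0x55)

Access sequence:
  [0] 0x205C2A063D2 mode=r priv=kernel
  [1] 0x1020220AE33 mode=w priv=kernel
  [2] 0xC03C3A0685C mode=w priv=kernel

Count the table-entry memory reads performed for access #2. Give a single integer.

Trace:
#0 VA=0x205C2A063D2 (r,kernel):
  L0 @0x38[4] → 0x3C007  P=1,RW=1,US=1,PS=0
  L1 @0x3C[23] → 0x3E007  P=1,RW=1,US=1,PS=0
  L2 @0x3E[21] → 0x3F007  P=1,RW=1,US=1,PS=0
  L3 @0x3F[6] → 0x43007  P=1,RW=1,US=1,PS=0
  ✓ 0x433D2  — 4 lookups
#1 VA=0x1020220AE33 (w,kernel):
  L0 @0x38[2] → 0x46007  P=1,RW=1,US=1,PS=0
  L1 @0x46[8] → 0x48007  P=1,RW=1,US=1,PS=0
  L2 @0x48[17] → 0x49007  P=1,RW=1,US=1,PS=0
  L3 @0x49[10] → 0x4C007  P=1,RW=1,US=1,PS=0
  ✓ 0x4CE33  — 4 lookups
#2 VA=0xC03C3A0685C (w,kernel):
  L0 @0x38[24] → 0x4F007  P=1,RW=1,US=1,PS=0
  L1 @0x4F[15] → 0x51007  P=1,RW=1,US=1,PS=0
  L2 @0x51[29] → 0x54007  P=1,RW=1,US=1,PS=0
  L3 @0x54[6] → 0x55007  P=1,RW=1,US=1,PS=0
  ✓ 0x5585C  — 4 lookups

Entries read for #2: 4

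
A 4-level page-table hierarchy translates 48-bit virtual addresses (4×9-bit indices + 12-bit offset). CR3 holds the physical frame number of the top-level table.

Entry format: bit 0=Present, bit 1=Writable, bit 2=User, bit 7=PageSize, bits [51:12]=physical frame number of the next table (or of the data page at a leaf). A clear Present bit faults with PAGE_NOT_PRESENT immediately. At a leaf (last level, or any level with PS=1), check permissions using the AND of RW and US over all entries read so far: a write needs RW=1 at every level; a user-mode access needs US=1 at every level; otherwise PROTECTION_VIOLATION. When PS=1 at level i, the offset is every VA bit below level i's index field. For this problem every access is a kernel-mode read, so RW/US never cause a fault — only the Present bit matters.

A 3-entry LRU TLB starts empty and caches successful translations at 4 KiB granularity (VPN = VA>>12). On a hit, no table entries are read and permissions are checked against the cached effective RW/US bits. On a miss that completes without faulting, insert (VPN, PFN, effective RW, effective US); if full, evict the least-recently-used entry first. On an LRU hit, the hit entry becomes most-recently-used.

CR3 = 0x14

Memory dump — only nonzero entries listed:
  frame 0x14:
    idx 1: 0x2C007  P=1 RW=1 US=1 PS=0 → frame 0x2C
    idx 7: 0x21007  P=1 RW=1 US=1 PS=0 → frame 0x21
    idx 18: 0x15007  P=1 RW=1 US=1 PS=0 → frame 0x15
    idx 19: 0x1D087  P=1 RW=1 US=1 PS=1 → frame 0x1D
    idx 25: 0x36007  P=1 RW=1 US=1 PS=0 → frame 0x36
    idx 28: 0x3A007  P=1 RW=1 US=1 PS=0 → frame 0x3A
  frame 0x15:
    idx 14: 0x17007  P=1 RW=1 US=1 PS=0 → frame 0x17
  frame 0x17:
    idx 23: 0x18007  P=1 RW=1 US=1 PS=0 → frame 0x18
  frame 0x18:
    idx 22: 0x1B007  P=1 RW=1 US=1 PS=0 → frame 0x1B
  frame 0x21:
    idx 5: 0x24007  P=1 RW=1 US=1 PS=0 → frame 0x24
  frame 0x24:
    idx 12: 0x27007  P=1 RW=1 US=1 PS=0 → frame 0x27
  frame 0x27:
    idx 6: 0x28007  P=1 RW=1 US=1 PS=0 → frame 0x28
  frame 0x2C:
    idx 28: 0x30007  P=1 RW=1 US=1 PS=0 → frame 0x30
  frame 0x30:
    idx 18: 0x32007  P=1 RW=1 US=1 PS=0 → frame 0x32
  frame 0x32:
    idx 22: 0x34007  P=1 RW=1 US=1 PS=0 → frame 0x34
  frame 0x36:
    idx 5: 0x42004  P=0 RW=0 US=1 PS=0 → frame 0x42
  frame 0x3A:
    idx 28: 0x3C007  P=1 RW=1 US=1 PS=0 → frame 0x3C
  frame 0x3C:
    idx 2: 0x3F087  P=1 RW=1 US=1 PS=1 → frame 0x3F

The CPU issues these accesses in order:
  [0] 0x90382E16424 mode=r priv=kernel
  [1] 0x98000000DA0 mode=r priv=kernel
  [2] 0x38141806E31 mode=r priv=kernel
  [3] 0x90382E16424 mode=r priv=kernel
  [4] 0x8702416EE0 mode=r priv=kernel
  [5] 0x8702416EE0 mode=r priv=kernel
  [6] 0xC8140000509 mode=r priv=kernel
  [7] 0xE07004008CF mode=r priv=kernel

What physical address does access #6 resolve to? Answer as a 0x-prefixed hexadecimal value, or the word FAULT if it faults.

Trace:
#0 VA=0x90382E16424 (r,kernel):
  [0] read 0x14 idx=18: raw=0x15007 flags P=1 W=1 U=1 S=0
  [1] read 0x15 idx=14: raw=0x17007 flags P=1 W=1 U=1 S=0
  [2] read 0x17 idx=23: raw=0x18007 flags P=1 W=1 U=1 S=0
  [3] read 0x18 idx=22: raw=0x1B007 flags P=1 W=1 U=1 S=0
  ⇒ phys 0x1B424  [4 reads]
#1 VA=0x98000000DA0 (r,kernel):
  [0] read 0x14 idx=19: raw=0x1D087 flags P=1 W=1 U=1 S=1
  ⇒ phys 0x1DDA0 (huge @L0)  [1 reads]
#2 VA=0x38141806E31 (r,kernel):
  [0] read 0x14 idx=7: raw=0x21007 flags P=1 W=1 U=1 S=0
  [1] read 0x21 idx=5: raw=0x24007 flags P=1 W=1 U=1 S=0
  [2] read 0x24 idx=12: raw=0x27007 flags P=1 W=1 U=1 S=0
  [3] read 0x27 idx=6: raw=0x28007 flags P=1 W=1 U=1 S=0
  ⇒ phys 0x28E31  [4 reads]
#3 VA=0x90382E16424 (r,kernel):
  TLB hit vpn=0x90382E16 → PA=0x1B424
#4 VA=0x8702416EE0 (r,kernel):
  [0] read 0x14 idx=1: raw=0x2C007 flags P=1 W=1 U=1 S=0
  [1] read 0x2C idx=28: raw=0x30007 flags P=1 W=1 U=1 S=0
  [2] read 0x30 idx=18: raw=0x32007 flags P=1 W=1 U=1 S=0
  [3] read 0x32 idx=22: raw=0x34007 flags P=1 W=1 U=1 S=0
  ⇒ phys 0x34EE0  [4 reads]
#5 VA=0x8702416EE0 (r,kernel):
  TLB hit vpn=0x8702416 → PA=0x34EE0
#6 VA=0xC8140000509 (r,kernel):
  [0] read 0x14 idx=25: raw=0x36007 flags P=1 W=1 U=1 S=0
  [1] read 0x36 idx=5: raw=0x42004 flags P=0 W=0 U=1 S=0
  ✗ PAGE_NOT_PRESENT  [2 reads]
#7 VA=0xE07004008CF (r,kernel):
  [0] read 0x14 idx=28: raw=0x3A007 flags P=1 W=1 U=1 S=0
  [1] read 0x3A idx=28: raw=0x3C007 flags P=1 W=1 U=1 S=0
  [2] read 0x3C idx=2: raw=0x3F087 flags P=1 W=1 U=1 S=1
  ⇒ phys 0x3F8CF (huge @L2)  [3 reads]

Access #6 PA: FAULT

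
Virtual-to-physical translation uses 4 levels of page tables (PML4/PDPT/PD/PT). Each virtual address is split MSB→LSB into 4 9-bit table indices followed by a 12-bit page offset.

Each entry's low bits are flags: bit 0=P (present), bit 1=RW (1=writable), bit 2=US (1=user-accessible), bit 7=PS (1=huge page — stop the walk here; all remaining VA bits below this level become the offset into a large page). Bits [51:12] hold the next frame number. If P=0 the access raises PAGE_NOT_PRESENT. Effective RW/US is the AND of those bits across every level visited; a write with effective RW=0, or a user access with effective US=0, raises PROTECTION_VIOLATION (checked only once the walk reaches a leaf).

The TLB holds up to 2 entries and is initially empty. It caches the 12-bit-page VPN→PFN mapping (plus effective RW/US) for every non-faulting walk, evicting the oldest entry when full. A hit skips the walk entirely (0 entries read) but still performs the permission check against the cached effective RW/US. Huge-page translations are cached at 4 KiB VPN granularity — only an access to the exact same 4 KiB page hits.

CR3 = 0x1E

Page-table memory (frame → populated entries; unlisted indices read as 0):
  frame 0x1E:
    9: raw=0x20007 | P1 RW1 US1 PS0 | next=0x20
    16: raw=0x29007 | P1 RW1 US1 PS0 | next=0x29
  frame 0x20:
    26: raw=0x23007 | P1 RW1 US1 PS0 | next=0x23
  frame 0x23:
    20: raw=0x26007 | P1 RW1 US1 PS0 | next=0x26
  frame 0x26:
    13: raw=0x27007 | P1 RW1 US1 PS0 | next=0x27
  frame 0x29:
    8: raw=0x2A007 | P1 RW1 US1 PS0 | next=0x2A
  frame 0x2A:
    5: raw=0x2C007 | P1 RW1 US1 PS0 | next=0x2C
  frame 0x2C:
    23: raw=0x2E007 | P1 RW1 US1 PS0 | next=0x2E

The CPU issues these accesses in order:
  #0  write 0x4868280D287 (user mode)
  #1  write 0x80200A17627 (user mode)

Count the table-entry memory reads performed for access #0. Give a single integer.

Walk each access:
#0 VA=0x4868280D287 (w,user):
  [0] read 0x1E idx=9: raw=0x20007 flags P=1 W=1 U=1 S=0
  [1] read 0x20 idx=26: raw=0x23007 flags P=1 W=1 U=1 S=0
  [2] read 0x23 idx=20: raw=0x26007 flags P=1 W=1 U=1 S=0
  [3] read 0x26 idx=13: raw=0x27007 flags P=1 W=1 U=1 S=0
  → PA=0x27287  (4 entries read)
#1 VA=0x80200A17627 (w,user):
  [0] read 0x1E idx=16: raw=0x29007 flags P=1 W=1 U=1 S=0
  [1] read 0x29 idx=8: raw=0x2A007 flags P=1 W=1 U=1 S=0
  [2] read 0x2A idx=5: raw=0x2C007 flags P=1 W=1 U=1 S=0
  [3] read 0x2C idx=23: raw=0x2E007 flags P=1 W=1 U=1 S=0
  → PA=0x2E627  (4 entries read)

Entries read for #0: 4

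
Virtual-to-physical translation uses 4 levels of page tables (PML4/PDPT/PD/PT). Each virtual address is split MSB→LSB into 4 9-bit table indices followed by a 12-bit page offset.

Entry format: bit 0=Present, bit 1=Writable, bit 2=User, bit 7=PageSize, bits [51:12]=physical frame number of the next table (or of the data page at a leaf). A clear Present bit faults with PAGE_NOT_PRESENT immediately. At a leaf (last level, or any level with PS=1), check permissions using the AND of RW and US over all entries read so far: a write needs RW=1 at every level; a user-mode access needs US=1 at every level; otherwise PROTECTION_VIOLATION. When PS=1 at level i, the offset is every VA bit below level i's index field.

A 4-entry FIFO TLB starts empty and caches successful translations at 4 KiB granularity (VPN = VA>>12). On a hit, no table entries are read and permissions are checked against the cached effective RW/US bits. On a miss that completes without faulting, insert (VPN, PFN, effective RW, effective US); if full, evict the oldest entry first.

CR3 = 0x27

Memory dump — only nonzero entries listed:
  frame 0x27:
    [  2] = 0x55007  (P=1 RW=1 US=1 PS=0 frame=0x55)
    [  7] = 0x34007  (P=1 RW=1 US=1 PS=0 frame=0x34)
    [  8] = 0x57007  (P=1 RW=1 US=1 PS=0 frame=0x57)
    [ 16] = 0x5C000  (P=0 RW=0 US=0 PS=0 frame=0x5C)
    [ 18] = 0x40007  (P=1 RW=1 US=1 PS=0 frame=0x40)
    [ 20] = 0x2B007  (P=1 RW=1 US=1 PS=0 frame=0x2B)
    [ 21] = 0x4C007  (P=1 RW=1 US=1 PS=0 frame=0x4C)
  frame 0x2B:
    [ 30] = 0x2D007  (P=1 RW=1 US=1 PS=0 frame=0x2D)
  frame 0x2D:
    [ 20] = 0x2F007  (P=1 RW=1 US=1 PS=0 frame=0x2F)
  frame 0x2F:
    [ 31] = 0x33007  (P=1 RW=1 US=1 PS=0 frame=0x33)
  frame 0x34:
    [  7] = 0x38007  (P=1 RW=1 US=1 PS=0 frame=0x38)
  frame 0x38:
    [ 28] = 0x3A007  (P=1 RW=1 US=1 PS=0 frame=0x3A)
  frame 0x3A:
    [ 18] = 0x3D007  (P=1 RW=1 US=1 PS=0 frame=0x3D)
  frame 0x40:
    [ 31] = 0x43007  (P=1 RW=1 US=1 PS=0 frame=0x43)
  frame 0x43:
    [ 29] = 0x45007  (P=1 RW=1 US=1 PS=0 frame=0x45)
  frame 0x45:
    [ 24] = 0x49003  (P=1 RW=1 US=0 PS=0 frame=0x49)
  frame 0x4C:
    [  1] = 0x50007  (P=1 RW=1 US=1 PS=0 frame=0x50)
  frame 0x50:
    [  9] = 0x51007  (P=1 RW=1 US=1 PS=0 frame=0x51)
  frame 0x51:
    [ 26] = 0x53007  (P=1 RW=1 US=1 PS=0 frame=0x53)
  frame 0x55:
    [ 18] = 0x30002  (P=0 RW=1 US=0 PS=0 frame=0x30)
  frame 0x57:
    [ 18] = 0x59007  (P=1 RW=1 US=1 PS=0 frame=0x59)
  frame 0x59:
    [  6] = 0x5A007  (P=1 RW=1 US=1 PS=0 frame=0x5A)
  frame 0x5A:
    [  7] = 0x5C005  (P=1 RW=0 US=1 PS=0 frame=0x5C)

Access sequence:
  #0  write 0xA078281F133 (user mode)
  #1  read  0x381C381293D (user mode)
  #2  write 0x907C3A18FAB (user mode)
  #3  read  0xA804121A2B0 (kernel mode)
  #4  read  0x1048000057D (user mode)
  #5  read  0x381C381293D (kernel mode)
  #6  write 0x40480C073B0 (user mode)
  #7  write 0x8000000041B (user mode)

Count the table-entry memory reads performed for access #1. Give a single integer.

Walk each access:
#0 VA=0xA078281F133 (w,user):
  L0 @0x27[20] → 0x2B007  P=1,RW=1,US=1,PS=0
  L1 @0x2B[30] → 0x2D007  P=1,RW=1,US=1,PS=0
  L2 @0x2D[20] → 0x2F007  P=1,RW=1,US=1,PS=0
  L3 @0x2F[31] → 0x33007  P=1,RW=1,US=1,PS=0
  ⇒ phys 0x33133  [4 reads]
#1 VA=0x381C381293D (r,user):
  L0 @0x27[7] → 0x34007  P=1,RW=1,US=1,PS=0
  L1 @0x34[7] → 0x38007  P=1,RW=1,US=1,PS=0
  L2 @0x38[28] → 0x3A007  P=1,RW=1,US=1,PS=0
  L3 @0x3A[18] → 0x3D007  P=1,RW=1,US=1,PS=0
  ⇒ phys 0x3D93D  [4 reads]
#2 VA=0x907C3A18FAB (w,user):
  L0 @0x27[18] → 0x40007  P=1,RW=1,US=1,PS=0
  L1 @0x40[31] → 0x43007  P=1,RW=1,US=1,PS=0
  L2 @0x43[29] → 0x45007  P=1,RW=1,US=1,PS=0
  L3 @0x45[24] → 0x49003  P=1,RW=1,US=0,PS=0
  → PROTECTION_VIOLATION  (4 entries read)
#3 VA=0xA804121A2B0 (r,kernel):
  L0 @0x27[21] → 0x4C007  P=1,RW=1,US=1,PS=0
  L1 @0x4C[1] → 0x50007  P=1,RW=1,US=1,PS=0
  L2 @0x50[9] → 0x51007  P=1,RW=1,US=1,PS=0
  L3 @0x51[26] → 0x53007  P=1,RW=1,US=1,PS=0
  ⇒ phys 0x532B0  [4 reads]
#4 VA=0x1048000057D (r,user):
  L0 @0x27[2] → 0x55007  P=1,RW=1,US=1,PS=0
  L1 @0x55[18] → 0x30002  P=0,RW=1,US=0,PS=0
  → PAGE_NOT_PRESENT  (2 entries read)
#5 VA=0x381C381293D (r,kernel):
  TLB hit vpn=0x381C3812 → PA=0x3D93D
#6 VA=0x40480C073B0 (w,user):
  L0 @0x27[8] → 0x57007  P=1,RW=1,US=1,PS=0
  L1 @0x57[18] → 0x59007  P=1,RW=1,US=1,PS=0
  L2 @0x59[6] → 0x5A007  P=1,RW=1,US=1,PS=0
  L3 @0x5A[7] → 0x5C005  P=1,RW=0,US=1,PS=0
  → PROTECTION_VIOLATION  (4 entries read)
#7 VA=0x8000000041B (w,user):
  L0 @0x27[16] → 0x5C000  P=0,RW=0,US=0,PS=0
  → PAGE_NOT_PRESENT  (1 entries read)

Entries read for #1: 4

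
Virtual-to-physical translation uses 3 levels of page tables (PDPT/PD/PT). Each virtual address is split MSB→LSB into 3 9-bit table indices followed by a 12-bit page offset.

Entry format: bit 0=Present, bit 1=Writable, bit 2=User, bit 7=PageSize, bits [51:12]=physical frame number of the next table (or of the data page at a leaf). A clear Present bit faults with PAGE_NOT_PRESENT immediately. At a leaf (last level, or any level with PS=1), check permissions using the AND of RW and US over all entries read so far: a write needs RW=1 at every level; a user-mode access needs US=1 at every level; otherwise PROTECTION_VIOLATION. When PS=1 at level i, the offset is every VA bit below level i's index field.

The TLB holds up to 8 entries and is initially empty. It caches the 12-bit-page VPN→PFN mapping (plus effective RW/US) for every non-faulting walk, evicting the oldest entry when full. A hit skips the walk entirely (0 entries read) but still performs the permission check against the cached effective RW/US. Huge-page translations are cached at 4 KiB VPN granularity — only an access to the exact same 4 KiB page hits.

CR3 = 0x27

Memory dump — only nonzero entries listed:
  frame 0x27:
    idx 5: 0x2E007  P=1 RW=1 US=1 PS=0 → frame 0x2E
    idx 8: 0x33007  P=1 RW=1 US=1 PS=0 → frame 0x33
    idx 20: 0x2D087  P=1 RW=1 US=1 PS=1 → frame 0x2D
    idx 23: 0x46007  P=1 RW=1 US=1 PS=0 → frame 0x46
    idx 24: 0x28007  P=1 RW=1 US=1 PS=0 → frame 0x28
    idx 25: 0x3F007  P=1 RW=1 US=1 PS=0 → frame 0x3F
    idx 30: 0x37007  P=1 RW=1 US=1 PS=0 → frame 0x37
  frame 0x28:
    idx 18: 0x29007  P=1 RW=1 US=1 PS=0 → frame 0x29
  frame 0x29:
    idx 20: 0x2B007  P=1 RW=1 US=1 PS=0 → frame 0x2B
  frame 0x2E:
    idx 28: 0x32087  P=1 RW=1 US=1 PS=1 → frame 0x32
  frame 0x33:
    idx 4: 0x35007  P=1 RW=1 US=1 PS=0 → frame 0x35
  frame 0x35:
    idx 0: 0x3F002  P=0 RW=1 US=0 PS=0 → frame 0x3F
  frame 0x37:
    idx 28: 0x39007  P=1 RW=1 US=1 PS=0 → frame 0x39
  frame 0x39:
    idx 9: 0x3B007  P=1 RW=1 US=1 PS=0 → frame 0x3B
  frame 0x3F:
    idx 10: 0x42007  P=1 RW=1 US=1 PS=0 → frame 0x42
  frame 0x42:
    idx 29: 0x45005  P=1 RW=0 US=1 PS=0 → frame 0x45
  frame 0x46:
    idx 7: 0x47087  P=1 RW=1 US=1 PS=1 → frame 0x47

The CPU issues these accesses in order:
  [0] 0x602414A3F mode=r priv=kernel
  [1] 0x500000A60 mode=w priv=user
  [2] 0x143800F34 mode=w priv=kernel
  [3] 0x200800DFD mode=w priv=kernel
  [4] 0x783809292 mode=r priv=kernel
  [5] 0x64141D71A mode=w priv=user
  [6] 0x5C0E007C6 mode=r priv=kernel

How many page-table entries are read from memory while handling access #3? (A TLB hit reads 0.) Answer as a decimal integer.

Trace:
#0 VA=0x602414A3F (r,kernel):
  L0: frame=0x27 idx=24 entry=0x28007 [P=1 RW=1 US=1 PS=0]
  L1: frame=0x28 idx=18 entry=0x29007 [P=1 RW=1 US=1 PS=0]
  L2: frame=0x29 idx=20 entry=0x2B007 [P=1 RW=1 US=1 PS=0]
  ⇒ phys 0x2BA3F  [3 reads]
#1 VA=0x500000A60 (w,user):
  L0: frame=0x27 idx=20 entry=0x2D087 [P=1 RW=1 US=1 PS=1]
  ⇒ phys 0x2DA60 (huge @L0)  [1 reads]
#2 VA=0x143800F34 (w,kernel):
  L0: frame=0x27 idx=5 entry=0x2E007 [P=1 RW=1 US=1 PS=0]
  L1: frame=0x2E idx=28 entry=0x32087 [P=1 RW=1 US=1 PS=1]
  ⇒ phys 0x32F34 (huge @L1)  [2 reads]
#3 VA=0x200800DFD (w,kernel):
  L0: frame=0x27 idx=8 entry=0x33007 [P=1 RW=1 US=1 PS=0]
  L1: frame=0x33 idx=4 entry=0x35007 [P=1 RW=1 US=1 PS=0]
  L2: frame=0x35 idx=0 entry=0x3F002 [P=0 RW=1 US=0 PS=0]
  → PAGE_NOT_PRESENT  (3 entries read)
#4 VA=0x783809292 (r,kernel):
  L0: frame=0x27 idx=30 entry=0x37007 [P=1 RW=1 US=1 PS=0]
  L1: frame=0x37 idx=28 entry=0x39007 [P=1 RW=1 US=1 PS=0]
  L2: frame=0x39 idx=9 entry=0x3B007 [P=1 RW=1 US=1 PS=0]
  ⇒ phys 0x3B292  [3 reads]
#5 VA=0x64141D71A (w,user):
  L0: frame=0x27 idx=25 entry=0x3F007 [P=1 RW=1 US=1 PS=0]
  L1: frame=0x3F idx=10 entry=0x42007 [P=1 RW=1 US=1 PS=0]
  L2: frame=0x42 idx=29 entry=0x45005 [P=1 RW=0 US=1 PS=0]
  → PROTECTION_VIOLATION  (3 entries read)
#6 VA=0x5C0E007C6 (r,kernel):
  L0: frame=0x27 idx=23 entry=0x46007 [P=1 RW=1 US=1 PS=0]
  L1: frame=0x46 idx=7 entry=0x47087 [P=1 RW=1 US=1 PS=1]
  ⇒ phys 0x477C6 (huge @L1)  [2 reads]

Entries read for #3: 3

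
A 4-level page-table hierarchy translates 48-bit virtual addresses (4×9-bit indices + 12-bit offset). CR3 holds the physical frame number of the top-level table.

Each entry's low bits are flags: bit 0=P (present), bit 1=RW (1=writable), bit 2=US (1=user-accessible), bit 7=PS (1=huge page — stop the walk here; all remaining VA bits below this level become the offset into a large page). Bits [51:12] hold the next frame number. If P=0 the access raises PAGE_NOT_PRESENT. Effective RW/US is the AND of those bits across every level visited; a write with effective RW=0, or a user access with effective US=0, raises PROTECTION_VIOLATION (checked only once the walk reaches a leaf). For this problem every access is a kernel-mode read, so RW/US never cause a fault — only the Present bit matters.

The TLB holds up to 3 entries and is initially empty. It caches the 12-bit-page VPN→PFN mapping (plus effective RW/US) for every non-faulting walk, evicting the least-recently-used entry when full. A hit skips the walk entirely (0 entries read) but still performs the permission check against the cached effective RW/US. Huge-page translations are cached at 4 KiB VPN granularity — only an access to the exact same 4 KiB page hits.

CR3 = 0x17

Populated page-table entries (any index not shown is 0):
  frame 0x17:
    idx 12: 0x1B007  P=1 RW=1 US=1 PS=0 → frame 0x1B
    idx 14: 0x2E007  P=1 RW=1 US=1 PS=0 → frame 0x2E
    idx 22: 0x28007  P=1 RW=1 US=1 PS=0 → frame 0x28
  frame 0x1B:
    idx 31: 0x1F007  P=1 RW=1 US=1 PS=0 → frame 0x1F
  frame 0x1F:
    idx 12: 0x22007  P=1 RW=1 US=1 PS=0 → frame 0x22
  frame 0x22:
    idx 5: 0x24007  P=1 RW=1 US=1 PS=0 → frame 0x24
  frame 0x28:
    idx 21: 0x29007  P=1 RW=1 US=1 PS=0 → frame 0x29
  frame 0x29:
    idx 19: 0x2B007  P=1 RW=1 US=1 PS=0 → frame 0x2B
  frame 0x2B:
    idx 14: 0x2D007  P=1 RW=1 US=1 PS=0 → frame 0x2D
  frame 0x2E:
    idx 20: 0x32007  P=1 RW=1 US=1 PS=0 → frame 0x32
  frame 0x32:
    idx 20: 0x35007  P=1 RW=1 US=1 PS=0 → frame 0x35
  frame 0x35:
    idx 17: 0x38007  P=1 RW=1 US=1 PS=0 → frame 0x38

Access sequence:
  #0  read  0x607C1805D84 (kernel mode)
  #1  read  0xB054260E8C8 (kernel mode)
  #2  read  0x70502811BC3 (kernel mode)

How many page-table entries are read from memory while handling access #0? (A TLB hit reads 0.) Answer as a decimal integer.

Per-access translation:
#0 VA=0x607C1805D84 (r,kernel):
  [0] read 0x17 idx=12: raw=0x1B007 flags P=1 W=1 U=1 S=0
  [1] read 0x1B idx=31: raw=0x1F007 flags P=1 W=1 U=1 S=0
  [2] read 0x1F idx=12: raw=0x22007 flags P=1 W=1 U=1 S=0
  [3] read 0x22 idx=5: raw=0x24007 flags P=1 W=1 U=1 S=0
  ✓ 0x24D84  — 4 lookups
#1 VA=0xB054260E8C8 (r,kernel):
  [0] read 0x17 idx=22: raw=0x28007 flags P=1 W=1 U=1 S=0
  [1] read 0x28 idx=21: raw=0x29007 flags P=1 W=1 U=1 S=0
  [2] read 0x29 idx=19: raw=0x2B007 flags P=1 W=1 U=1 S=0
  [3] read 0x2B idx=14: raw=0x2D007 flags P=1 W=1 U=1 S=0
  ✓ 0x2D8C8  — 4 lookups
#2 VA=0x70502811BC3 (r,kernel):
  [0] read 0x17 idx=14: raw=0x2E007 flags P=1 W=1 U=1 S=0
  [1] read 0x2E idx=20: raw=0x32007 flags P=1 W=1 U=1 S=0
  [2] read 0x32 idx=20: raw=0x35007 flags P=1 W=1 U=1 S=0
  [3] read 0x35 idx=17: raw=0x38007 flags P=1 W=1 U=1 S=0
  ✓ 0x38BC3  — 4 lookups

Entries read for #0: 4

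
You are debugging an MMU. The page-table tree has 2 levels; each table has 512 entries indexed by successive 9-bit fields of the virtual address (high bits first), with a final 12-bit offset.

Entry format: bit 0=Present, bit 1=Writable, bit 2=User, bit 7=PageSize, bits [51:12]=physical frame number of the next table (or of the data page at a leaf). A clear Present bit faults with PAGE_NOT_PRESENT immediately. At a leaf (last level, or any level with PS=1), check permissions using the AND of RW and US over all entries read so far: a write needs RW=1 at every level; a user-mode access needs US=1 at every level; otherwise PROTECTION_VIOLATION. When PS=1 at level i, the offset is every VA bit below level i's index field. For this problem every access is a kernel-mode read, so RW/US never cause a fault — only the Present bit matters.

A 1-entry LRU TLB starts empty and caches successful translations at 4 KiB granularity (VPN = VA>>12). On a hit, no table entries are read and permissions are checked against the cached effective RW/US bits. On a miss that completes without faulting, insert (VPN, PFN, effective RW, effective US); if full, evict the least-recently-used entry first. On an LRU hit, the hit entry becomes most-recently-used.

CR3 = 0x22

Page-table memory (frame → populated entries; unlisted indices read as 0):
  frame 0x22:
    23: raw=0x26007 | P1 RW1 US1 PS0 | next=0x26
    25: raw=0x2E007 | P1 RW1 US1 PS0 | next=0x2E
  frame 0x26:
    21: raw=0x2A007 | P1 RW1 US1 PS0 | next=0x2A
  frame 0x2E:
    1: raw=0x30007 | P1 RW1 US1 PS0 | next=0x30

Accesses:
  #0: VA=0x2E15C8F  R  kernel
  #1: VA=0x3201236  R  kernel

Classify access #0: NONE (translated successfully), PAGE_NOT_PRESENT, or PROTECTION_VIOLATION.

Trace:
#0 VA=0x2E15C8F (r,kernel):
  L0: frame=0x22 idx=23 entry=0x26007 [P=1 RW=1 US=1 PS=0]
  L1: frame=0x26 idx=21 entry=0x2A007 [P=1 RW=1 US=1 PS=0]
  → PA=0x2AC8F  (2 entries read)
#1 VA=0x3201236 (r,kernel):
  L0: frame=0x22 idx=25 entry=0x2E007 [P=1 RW=1 US=1 PS=0]
  L1: frame=0x2E idx=1 entry=0x30007 [P=1 RW=1 US=1 PS=0]
  → PA=0x30236  (2 entries read)

Access #0 fault: NONE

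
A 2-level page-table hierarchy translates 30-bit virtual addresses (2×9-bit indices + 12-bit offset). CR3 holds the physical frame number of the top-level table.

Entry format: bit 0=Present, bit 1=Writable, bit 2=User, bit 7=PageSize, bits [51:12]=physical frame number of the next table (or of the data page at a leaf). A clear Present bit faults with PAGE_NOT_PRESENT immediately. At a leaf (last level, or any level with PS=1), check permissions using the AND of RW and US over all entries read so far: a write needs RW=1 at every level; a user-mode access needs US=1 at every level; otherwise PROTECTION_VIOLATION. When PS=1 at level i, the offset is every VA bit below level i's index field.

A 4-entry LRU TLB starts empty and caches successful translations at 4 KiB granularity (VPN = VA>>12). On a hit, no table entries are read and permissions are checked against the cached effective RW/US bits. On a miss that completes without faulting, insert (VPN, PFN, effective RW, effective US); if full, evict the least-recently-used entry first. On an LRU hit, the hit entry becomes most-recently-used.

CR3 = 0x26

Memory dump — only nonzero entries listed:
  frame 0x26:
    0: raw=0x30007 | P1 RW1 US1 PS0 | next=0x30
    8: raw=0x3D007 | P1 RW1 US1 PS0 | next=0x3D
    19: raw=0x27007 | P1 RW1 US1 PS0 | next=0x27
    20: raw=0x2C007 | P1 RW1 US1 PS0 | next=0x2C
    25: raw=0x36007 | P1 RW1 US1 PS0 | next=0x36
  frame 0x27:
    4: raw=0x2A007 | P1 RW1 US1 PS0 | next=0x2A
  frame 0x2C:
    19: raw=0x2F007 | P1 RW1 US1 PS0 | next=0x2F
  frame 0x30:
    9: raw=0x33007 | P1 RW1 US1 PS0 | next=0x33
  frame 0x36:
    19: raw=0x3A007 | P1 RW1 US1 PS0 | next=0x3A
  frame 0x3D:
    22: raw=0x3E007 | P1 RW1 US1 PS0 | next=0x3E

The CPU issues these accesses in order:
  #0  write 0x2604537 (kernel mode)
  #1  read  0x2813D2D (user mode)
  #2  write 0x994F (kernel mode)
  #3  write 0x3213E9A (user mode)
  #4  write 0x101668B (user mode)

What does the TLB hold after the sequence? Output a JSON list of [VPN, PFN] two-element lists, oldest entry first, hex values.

Per-access translation:
#0 VA=0x2604537 (w,kernel):
  [0] read 0x26 idx=19: raw=0x27007 flags P=1 W=1 U=1 S=0
  [1] read 0x27 idx=4: raw=0x2A007 flags P=1 W=1 U=1 S=0
  ✓ 0x2A537  — 2 lookups
#1 VA=0x2813D2D (r,user):
  [0] read 0x26 idx=20: raw=0x2C007 flags P=1 W=1 U=1 S=0
  [1] read 0x2C idx=19: raw=0x2F007 flags P=1 W=1 U=1 S=0
  ✓ 0x2FD2D  — 2 lookups
#2 VA=0x994F (w,kernel):
  [0] read 0x26 idx=0: raw=0x30007 flags P=1 W=1 U=1 S=0
  [1] read 0x30 idx=9: raw=0x33007 flags P=1 W=1 U=1 S=0
  ✓ 0x3394F  — 2 lookups
#3 VA=0x3213E9A (w,user):
  [0] read 0x26 idx=25: raw=0x36007 flags P=1 W=1 U=1 S=0
  [1] read 0x36 idx=19: raw=0x3A007 flags P=1 W=1 U=1 S=0
  ✓ 0x3AE9A  — 2 lookups
#4 VA=0x101668B (w,user):
  [0] read 0x26 idx=8: raw=0x3D007 flags P=1 W=1 U=1 S=0
  [1] read 0x3D idx=22: raw=0x3E007 flags P=1 W=1 U=1 S=0
  ✓ 0x3E68B  — 2 lookups

TLB: [["0x2813", "0x2F"], ["0x9", "0x33"], ["0x3213", "0x3A"], ["0x1016", "0x3E"]]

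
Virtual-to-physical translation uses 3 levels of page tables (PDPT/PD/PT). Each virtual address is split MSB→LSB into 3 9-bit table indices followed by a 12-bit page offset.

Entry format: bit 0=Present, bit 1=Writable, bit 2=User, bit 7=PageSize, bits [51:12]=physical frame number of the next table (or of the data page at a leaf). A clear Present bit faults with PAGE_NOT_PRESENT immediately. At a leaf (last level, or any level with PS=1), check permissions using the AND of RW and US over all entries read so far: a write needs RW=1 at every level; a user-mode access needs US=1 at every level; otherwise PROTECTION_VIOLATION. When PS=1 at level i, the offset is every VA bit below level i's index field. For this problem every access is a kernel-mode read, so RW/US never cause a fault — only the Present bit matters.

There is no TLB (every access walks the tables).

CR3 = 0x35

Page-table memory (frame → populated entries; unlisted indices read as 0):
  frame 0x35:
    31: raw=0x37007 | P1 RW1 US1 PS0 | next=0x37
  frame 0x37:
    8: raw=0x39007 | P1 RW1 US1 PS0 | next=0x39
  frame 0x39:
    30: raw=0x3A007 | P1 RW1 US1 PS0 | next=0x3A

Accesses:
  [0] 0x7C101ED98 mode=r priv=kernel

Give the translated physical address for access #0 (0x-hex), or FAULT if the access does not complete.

Walk each access:
#0 VA=0x7C101ED98 (r,kernel):
  lvl0: tbl 0x35, slot 31 ⇒ 0x37007 (P1/RW1/US1/PS0)
  lvl1: tbl 0x37, slot 8 ⇒ 0x39007 (P1/RW1/US1/PS0)
  lvl2: tbl 0x39, slot 30 ⇒ 0x3A007 (P1/RW1/US1/PS0)
  → PA=0x3AD98  (3 entries read)

Access #0 PA: 0x3AD98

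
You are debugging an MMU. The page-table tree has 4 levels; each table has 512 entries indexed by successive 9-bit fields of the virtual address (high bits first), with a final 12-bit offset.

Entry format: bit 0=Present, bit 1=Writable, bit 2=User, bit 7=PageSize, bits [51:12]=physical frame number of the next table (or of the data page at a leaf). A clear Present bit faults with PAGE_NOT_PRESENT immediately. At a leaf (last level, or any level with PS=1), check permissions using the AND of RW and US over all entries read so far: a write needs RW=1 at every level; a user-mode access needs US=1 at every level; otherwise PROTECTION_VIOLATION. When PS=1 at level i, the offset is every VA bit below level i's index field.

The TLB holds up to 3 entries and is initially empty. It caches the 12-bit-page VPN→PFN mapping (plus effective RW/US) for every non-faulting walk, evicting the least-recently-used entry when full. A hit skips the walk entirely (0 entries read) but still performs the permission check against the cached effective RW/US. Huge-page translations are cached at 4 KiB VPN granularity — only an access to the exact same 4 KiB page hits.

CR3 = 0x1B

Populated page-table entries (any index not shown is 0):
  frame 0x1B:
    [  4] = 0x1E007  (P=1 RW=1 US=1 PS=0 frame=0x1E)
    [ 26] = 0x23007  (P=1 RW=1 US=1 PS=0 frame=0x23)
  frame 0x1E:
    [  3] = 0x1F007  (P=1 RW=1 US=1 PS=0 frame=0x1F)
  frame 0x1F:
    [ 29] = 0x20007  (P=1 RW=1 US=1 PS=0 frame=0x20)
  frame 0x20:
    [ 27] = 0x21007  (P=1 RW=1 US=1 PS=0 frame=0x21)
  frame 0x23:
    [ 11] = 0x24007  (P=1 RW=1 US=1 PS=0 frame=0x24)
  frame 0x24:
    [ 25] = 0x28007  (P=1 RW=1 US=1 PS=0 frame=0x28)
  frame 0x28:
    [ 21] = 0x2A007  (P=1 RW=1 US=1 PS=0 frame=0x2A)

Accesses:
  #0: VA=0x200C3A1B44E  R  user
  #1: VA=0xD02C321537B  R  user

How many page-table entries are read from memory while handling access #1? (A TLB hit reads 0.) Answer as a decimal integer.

Trace:
#0 VA=0x200C3A1B44E (r,user):
  L0 @0x1B[4] → 0x1E007  P=1,RW=1,US=1,PS=0
  L1 @0x1E[3] → 0x1F007  P=1,RW=1,US=1,PS=0
  L2 @0x1F[29] → 0x20007  P=1,RW=1,US=1,PS=0
  L3 @0x20[27] → 0x21007  P=1,RW=1,US=1,PS=0
  → PA=0x2144E  (4 entries read)
#1 VA=0xD02C321537B (r,user):
  L0 @0x1B[26] → 0x23007  P=1,RW=1,US=1,PS=0
  L1 @0x23[11] → 0x24007  P=1,RW=1,US=1,PS=0
  L2 @0x24[25] → 0x28007  P=1,RW=1,US=1,PS=0
  L3 @0x28[21] → 0x2A007  P=1,RW=1,US=1,PS=0
  → PA=0x2A37B  (4 entries read)

Entries read for #1: 4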